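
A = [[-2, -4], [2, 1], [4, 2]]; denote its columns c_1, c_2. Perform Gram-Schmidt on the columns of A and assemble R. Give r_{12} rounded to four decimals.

r_{12} = 3.6742

c_1 = (-2, 2, 4); ‖c_1‖ = 4.8990, so e_1 = (-0.4082, 0.4082, 0.8165).
r_{12} = e_1·c_2 = 3.6742.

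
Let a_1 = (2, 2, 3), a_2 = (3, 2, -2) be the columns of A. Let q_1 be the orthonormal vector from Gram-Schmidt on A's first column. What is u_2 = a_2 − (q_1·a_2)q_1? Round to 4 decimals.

a_1 = (2, 2, 3); ‖a_1‖ = 4.1231, so q_1 = (0.4851, 0.4851, 0.7276).
q_1·a_2 = 0.4851·3 + 0.4851·2 + 0.7276·(-2) = 0.9701.
u_2 = a_2 − 0.9701·q_1 = (2.5294, 1.5294, -2.7059).

u_2 = (2.5294, 1.5294, -2.7059)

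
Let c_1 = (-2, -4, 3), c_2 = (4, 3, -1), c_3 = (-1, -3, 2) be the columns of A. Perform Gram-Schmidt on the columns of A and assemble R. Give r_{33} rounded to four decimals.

c_1 = (-2, -4, 3); ‖c_1‖ = 5.3852, so e_1 = (-0.3714, -0.7428, 0.5571).
e_1·c_2 = (-0.3714)·4 + (-0.7428)·3 + 0.5571·(-1) = -4.2710.
u_2 = c_2 + 4.2710·e_1 = (2.4138, -0.1724, 1.3793).
‖u_2‖ = 2.7854, so e_2 = (0.8666, -0.0619, 0.4952).
e_1·c_3 = (-0.3714)·(-1) + (-0.7428)·(-3) + 0.5571·2 = 3.7139; e_2·c_3 = 0.8666·(-1) + (-0.0619)·(-3) + 0.4952·2 = 0.3095.
u_3 = c_3 − 3.7139·e_1 − 0.3095·e_2 = (0.1111, -0.2222, -0.2222).
r_{33} = ‖u_3‖ = 0.3333.

r_{33} = 0.3333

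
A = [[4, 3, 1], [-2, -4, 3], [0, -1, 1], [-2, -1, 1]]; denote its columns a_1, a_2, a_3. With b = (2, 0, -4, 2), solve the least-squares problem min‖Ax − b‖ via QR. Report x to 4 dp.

x = (-1.6690, 2.2817, 1.5352)

a_1 = (4, -2, 0, -2); ‖a_1‖ = 4.8990, so e_1 = (0.8165, -0.4082, 0.0000, -0.4082).
e_1·a_2 = 0.8165·3 + (-0.4082)·(-4) + 0.0000·(-1) + (-0.4082)·(-1) = 4.4907.
u_2 = a_2 − 4.4907·e_1 = (-0.6667, -2.1667, -1.0000, 0.8333).
‖u_2‖ = 2.6141, so e_2 = (-0.2550, -0.8288, -0.3825, 0.3188).
e_1·a_3 = 0.8165·1 + (-0.4082)·3 + 0.0000·1 + (-0.4082)·1 = -0.8165; e_2·a_3 = (-0.2550)·1 + (-0.8288)·3 + (-0.3825)·1 + 0.3188·1 = -2.8053.
u_3 = a_3 + 0.8165·e_1 + 2.8053·e_2 = (0.9512, 0.3415, -0.0732, 1.5610).
‖u_3‖ = 1.8610, so e_3 = (0.5111, 0.1835, -0.0393, 0.8388).
Qᵀb = (0.8165, 1.6577, 2.8571).
Back-substitute: x_3 = 2.8571/1.8610 = 1.5352.
x_2 = (1.6577 + 2.8053·1.5352)/2.6141 = 2.2817.
x_1 = (0.8165 − 4.4907·2.2817 + 0.8165·1.5352)/4.8990 = -1.6690.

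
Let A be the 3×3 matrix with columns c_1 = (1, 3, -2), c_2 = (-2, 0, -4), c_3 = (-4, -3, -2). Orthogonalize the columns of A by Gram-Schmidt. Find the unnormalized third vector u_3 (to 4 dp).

u_3 = (-0.5902, 0.3934, 0.2951)

c_1 = (1, 3, -2); ‖c_1‖ = 3.7417, so e_1 = (0.2673, 0.8018, -0.5345).
e_1·c_2 = 0.2673·(-2) + 0.8018·0 + (-0.5345)·(-4) = 1.6036.
u_2 = c_2 − 1.6036·e_1 = (-2.4286, -1.2857, -3.1429).
‖u_2‖ = 4.1748, so e_2 = (-0.5817, -0.3080, -0.7528).
e_1·c_3 = 0.2673·(-4) + 0.8018·(-3) + (-0.5345)·(-2) = -2.4054; e_2·c_3 = (-0.5817)·(-4) + (-0.3080)·(-3) + (-0.7528)·(-2) = 4.7565.
u_3 = c_3 + 2.4054·e_1 − 4.7565·e_2 = (-0.5902, 0.3934, 0.2951).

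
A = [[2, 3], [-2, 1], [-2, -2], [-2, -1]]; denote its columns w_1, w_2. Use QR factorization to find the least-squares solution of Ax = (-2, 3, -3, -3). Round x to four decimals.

w_1 = (2, -2, -2, -2); ‖w_1‖ = 4.0000, so e_1 = (0.5000, -0.5000, -0.5000, -0.5000).
e_1·w_2 = 0.5000·3 + (-0.5000)·1 + (-0.5000)·(-2) + (-0.5000)·(-1) = 2.5000.
u_2 = w_2 − 2.5000·e_1 = (1.7500, 2.2500, -0.7500, 0.2500).
‖u_2‖ = 2.9580, so e_2 = (0.5916, 0.7606, -0.2535, 0.0845).
Qᵀb = (0.5000, 1.6058).
Back-substitute: x_2 = 1.6058/2.9580 = 0.5429.
x_1 = (0.5000 − 2.5000·0.5429)/4.0000 = -0.2143.

x = (-0.2143, 0.5429)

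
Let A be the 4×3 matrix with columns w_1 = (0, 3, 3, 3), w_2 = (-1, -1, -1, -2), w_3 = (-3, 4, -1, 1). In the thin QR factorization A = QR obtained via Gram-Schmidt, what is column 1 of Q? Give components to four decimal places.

e_1 = (0.0000, 0.5774, 0.5774, 0.5774)

w_1 = (0, 3, 3, 3); ‖w_1‖ = 5.1962, so e_1 = (0.0000, 0.5774, 0.5774, 0.5774).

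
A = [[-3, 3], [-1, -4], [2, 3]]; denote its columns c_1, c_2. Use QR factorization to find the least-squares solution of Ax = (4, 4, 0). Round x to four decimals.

x = (-1.1368, -0.0842)

c_1 = (-3, -1, 2); ‖c_1‖ = 3.7417, so q_1 = (-0.8018, -0.2673, 0.5345).
q_1·c_2 = (-0.8018)·3 + (-0.2673)·(-4) + 0.5345·3 = 0.2673.
u_2 = c_2 − 0.2673·q_1 = (3.2143, -3.9286, 2.8571).
‖u_2‖ = 5.8248, so q_2 = (0.5518, -0.6745, 0.4905).
Qᵀb = (-4.2762, -0.4905).
Back-substitute: x_2 = -0.4905/5.8248 = -0.0842.
x_1 = (-4.2762 − 0.2673·(-0.0842))/3.7417 = -1.1368.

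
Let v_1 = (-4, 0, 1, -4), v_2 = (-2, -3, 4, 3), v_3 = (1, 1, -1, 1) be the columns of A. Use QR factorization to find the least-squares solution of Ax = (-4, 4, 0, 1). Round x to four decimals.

x = (2.2400, 1.0600, 6.8800)

v_1 = (-4, 0, 1, -4); ‖v_1‖ = 5.7446, so q_1 = (-0.6963, 0.0000, 0.1741, -0.6963).
q_1·v_2 = (-0.6963)·(-2) + 0.0000·(-3) + 0.1741·4 + (-0.6963)·3 = 0.0000.
u_2 = v_2 − 0.0000·q_1 = (-2.0000, -3.0000, 4.0000, 3.0000).
‖u_2‖ = 6.1644, so q_2 = (-0.3244, -0.4867, 0.6489, 0.4867).
q_1·v_3 = (-0.6963)·1 + 0.0000·1 + 0.1741·(-1) + (-0.6963)·1 = -1.5667; q_2·v_3 = (-0.3244)·1 + (-0.4867)·1 + 0.6489·(-1) + 0.4867·1 = -0.9733.
u_3 = v_3 + 1.5667·q_1 + 0.9733·q_2 = (-0.4067, 0.5263, -0.0957, 0.3828).
‖u_3‖ = 0.7734, so q_3 = (-0.5259, 0.6806, -0.1237, 0.4950).
Qᵀb = (2.0889, -0.1622, 5.3207).
Back-substitute: x_3 = 5.3207/0.7734 = 6.8800.
x_2 = (-0.1622 + 0.9733·6.8800)/6.1644 = 1.0600.
x_1 = (2.0889 − 0.0000·1.0600 + 1.5667·6.8800)/5.7446 = 2.2400.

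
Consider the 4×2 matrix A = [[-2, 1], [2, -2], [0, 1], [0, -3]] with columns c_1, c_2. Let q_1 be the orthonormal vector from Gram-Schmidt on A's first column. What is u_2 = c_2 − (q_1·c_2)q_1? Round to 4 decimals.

u_2 = (-0.5000, -0.5000, 1.0000, -3.0000)

q_1 = c_1/‖c_1‖ = (-2, 2, 0, 0)/2.8284 = (-0.7071, 0.7071, 0.0000, 0.0000).
r_{12} = q_1·c_2 = -2.1213.
u_2 = c_2 + 2.1213·q_1 = (-0.5000, -0.5000, 1.0000, -3.0000).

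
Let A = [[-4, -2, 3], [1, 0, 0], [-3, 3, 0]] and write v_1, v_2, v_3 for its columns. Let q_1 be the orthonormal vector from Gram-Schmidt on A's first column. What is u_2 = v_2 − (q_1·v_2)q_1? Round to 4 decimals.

v_1 = (-4, 1, -3); ‖v_1‖ = 5.0990, so q_1 = (-0.7845, 0.1961, -0.5883).
q_1·v_2 = (-0.7845)·(-2) + 0.1961·0 + (-0.5883)·3 = -0.1961.
u_2 = v_2 + 0.1961·q_1 = (-2.1538, 0.0385, 2.8846).

u_2 = (-2.1538, 0.0385, 2.8846)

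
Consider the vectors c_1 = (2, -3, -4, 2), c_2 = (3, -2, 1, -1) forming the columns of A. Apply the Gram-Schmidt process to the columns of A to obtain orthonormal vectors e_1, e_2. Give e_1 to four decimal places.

c_1 = (2, -3, -4, 2); ‖c_1‖ = 5.7446, so e_1 = (0.3482, -0.5222, -0.6963, 0.3482).

e_1 = (0.3482, -0.5222, -0.6963, 0.3482)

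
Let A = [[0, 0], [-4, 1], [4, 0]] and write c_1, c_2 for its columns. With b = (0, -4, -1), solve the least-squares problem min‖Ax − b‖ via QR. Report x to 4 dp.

x = (-0.2500, -5.0000)

q_1 = c_1/‖c_1‖ = (0, -4, 4)/5.6569 = (0.0000, -0.7071, 0.7071).
r_{12} = q_1·c_2 = -0.7071.
u_2 = c_2 + 0.7071·q_1 = (0.0000, 0.5000, 0.5000).
‖u_2‖ = 0.7071, so q_2 = (0.0000, 0.7071, 0.7071).
Qᵀb = (2.1213, -3.5355).
Back-substitute: x_2 = -3.5355/0.7071 = -5.0000.
x_1 = (2.1213 + 0.7071·(-5.0000))/5.6569 = -0.2500.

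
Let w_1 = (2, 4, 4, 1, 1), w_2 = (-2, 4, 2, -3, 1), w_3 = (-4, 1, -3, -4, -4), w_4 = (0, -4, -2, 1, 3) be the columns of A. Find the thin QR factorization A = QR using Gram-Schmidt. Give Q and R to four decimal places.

Q = [[0.3244, -0.5840, 0.0473, 0.0315], [0.6489, 0.4171, 0.3410, 0.5373], [0.6489, 0.0209, -0.1380, -0.7123], [0.1622, -0.6882, 0.0217, 0.3246], [0.1622, 0.1043, -0.9284, 0.3124]], R = [[6.1644, 2.9200, -3.8933, -3.2444], [0.0000, 5.0471, 5.0263, -2.0856], [0.0000, 0.0000, 4.1927, -3.8517], [0.0000, 0.0000, 0.0000, 0.5373]]

e_1 = w_1/‖w_1‖ = (2, 4, 4, 1, 1)/6.1644 = (0.3244, 0.6489, 0.6489, 0.1622, 0.1622).
r_{12} = e_1·w_2 = 2.9200.
u_2 = w_2 − 2.9200·e_1 = (-2.9474, 2.1053, 0.1053, -3.4737, 0.5263).
‖u_2‖ = 5.0471, so e_2 = (-0.5840, 0.4171, 0.0209, -0.6882, 0.1043).
r_{13} = e_1·w_3 = -3.8933; r_{23} = e_2·w_3 = 5.0263.
u_3 = w_3 + 3.8933·e_1 − 5.0263·e_2 = (0.1983, 1.4298, -0.5785, 0.0909, -3.8926).
‖u_3‖ = 4.1927, so e_3 = (0.0473, 0.3410, -0.1380, 0.0217, -0.9284).
r_{14} = e_1·w_4 = -3.2444; r_{24} = e_2·w_4 = -2.0856; r_{34} = e_3·w_4 = -3.8517.
u_4 = w_4 + 3.2444·e_1 + 2.0856·e_2 + 3.8517·e_3 = (0.0169, 0.2887, -0.3827, 0.1744, 0.1678).
‖u_4‖ = 0.5373, so e_4 = (0.0315, 0.5373, -0.7123, 0.3246, 0.3124).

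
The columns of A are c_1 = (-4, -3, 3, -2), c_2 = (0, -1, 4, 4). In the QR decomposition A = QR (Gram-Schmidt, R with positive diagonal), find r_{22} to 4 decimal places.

e_1 = c_1/‖c_1‖ = (-4, -3, 3, -2)/6.1644 = (-0.6489, -0.4867, 0.4867, -0.3244).
r_{12} = e_1·c_2 = 1.1355.
u_2 = c_2 − 1.1355·e_1 = (0.7368, -0.4474, 3.4474, 4.3684).
r_{22} = ‖u_2‖ = 5.6312.

r_{22} = 5.6312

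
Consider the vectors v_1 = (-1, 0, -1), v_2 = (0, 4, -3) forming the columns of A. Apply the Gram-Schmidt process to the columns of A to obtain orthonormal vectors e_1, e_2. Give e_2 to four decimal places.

e_2 = (0.3313, 0.8835, -0.3313)

v_1 = (-1, 0, -1); ‖v_1‖ = 1.4142, so e_1 = (-0.7071, 0.0000, -0.7071).
e_1·v_2 = (-0.7071)·0 + 0.0000·4 + (-0.7071)·(-3) = 2.1213.
u_2 = v_2 − 2.1213·e_1 = (1.5000, 4.0000, -1.5000).
‖u_2‖ = 4.5277, so e_2 = (0.3313, 0.8835, -0.3313).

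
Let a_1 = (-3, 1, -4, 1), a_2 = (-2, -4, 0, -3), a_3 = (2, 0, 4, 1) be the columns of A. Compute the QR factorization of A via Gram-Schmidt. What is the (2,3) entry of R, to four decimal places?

a_1 = (-3, 1, -4, 1); ‖a_1‖ = 5.1962, so q_1 = (-0.5774, 0.1925, -0.7698, 0.1925).
q_1·a_2 = (-0.5774)·(-2) + 0.1925·(-4) + (-0.7698)·0 + 0.1925·(-3) = -0.1925.
u_2 = a_2 + 0.1925·q_1 = (-2.1111, -3.9630, -0.1481, -2.9630).
‖u_2‖ = 5.3817, so q_2 = (-0.3923, -0.7364, -0.0275, -0.5506).
r_{23} = q_2·a_3 = -1.4452.

r_{23} = -1.4452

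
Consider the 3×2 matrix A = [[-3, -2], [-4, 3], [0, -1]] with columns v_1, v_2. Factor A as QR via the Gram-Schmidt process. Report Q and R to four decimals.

Q = [[-0.6000, -0.7675], [-0.8000, 0.5756], [0.0000, -0.2822]], R = [[5.0000, -1.2000], [0.0000, 3.5440]]

v_1 = (-3, -4, 0); ‖v_1‖ = 5.0000, so e_1 = (-0.6000, -0.8000, 0.0000).
e_1·v_2 = (-0.6000)·(-2) + (-0.8000)·3 + 0.0000·(-1) = -1.2000.
u_2 = v_2 + 1.2000·e_1 = (-2.7200, 2.0400, -1.0000).
‖u_2‖ = 3.5440, so e_2 = (-0.7675, 0.5756, -0.2822).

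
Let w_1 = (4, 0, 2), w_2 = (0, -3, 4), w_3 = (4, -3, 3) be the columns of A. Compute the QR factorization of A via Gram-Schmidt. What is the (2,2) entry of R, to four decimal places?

r_{22} = 4.6690

e_1 = w_1/‖w_1‖ = (4, 0, 2)/4.4721 = (0.8944, 0.0000, 0.4472).
r_{12} = e_1·w_2 = 1.7889.
u_2 = w_2 − 1.7889·e_1 = (-1.6000, -3.0000, 3.2000).
r_{22} = ‖u_2‖ = 4.6690.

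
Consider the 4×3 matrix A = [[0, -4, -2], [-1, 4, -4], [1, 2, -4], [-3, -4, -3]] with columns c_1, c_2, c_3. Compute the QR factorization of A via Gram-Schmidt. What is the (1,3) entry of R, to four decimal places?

r_{13} = 2.7136

q_1 = c_1/‖c_1‖ = (0, -1, 1, -3)/3.3166 = (0.0000, -0.3015, 0.3015, -0.9045).
r_{13} = q_1·c_3 = 2.7136.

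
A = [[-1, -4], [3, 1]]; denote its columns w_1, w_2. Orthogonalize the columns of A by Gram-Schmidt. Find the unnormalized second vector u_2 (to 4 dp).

u_2 = (-3.3000, -1.1000)

w_1 = (-1, 3); ‖w_1‖ = 3.1623, so e_1 = (-0.3162, 0.9487).
e_1·w_2 = (-0.3162)·(-4) + 0.9487·1 = 2.2136.
u_2 = w_2 − 2.2136·e_1 = (-3.3000, -1.1000).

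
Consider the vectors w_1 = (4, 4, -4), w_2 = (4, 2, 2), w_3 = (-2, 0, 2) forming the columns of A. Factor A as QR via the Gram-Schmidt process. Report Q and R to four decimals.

w_1 = (4, 4, -4); ‖w_1‖ = 6.9282, so e_1 = (0.5774, 0.5774, -0.5774).
e_1·w_2 = 0.5774·4 + 0.5774·2 + (-0.5774)·2 = 2.3094.
u_2 = w_2 − 2.3094·e_1 = (2.6667, 0.6667, 3.3333).
‖u_2‖ = 4.3205, so e_2 = (0.6172, 0.1543, 0.7715).
e_1·w_3 = 0.5774·(-2) + 0.5774·0 + (-0.5774)·2 = -2.3094; e_2·w_3 = 0.6172·(-2) + 0.1543·0 + 0.7715·2 = 0.3086.
u_3 = w_3 + 2.3094·e_1 − 0.3086·e_2 = (-0.8571, 1.2857, 0.4286).
‖u_3‖ = 1.6036, so e_3 = (-0.5345, 0.8018, 0.2673).

Q = [[0.5774, 0.6172, -0.5345], [0.5774, 0.1543, 0.8018], [-0.5774, 0.7715, 0.2673]], R = [[6.9282, 2.3094, -2.3094], [0.0000, 4.3205, 0.3086], [0.0000, 0.0000, 1.6036]]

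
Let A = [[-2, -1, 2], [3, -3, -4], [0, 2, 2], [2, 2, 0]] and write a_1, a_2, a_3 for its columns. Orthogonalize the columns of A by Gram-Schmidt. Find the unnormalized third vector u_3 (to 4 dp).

a_1 = (-2, 3, 0, 2); ‖a_1‖ = 4.1231, so q_1 = (-0.4851, 0.7276, 0.0000, 0.4851).
q_1·a_2 = (-0.4851)·(-1) + 0.7276·(-3) + 0.0000·2 + 0.4851·2 = -0.7276.
u_2 = a_2 + 0.7276·q_1 = (-1.3529, -2.4706, 2.0000, 2.3529).
‖u_2‖ = 4.1798, so q_2 = (-0.3237, -0.5911, 0.4785, 0.5629).
q_1·a_3 = (-0.4851)·2 + 0.7276·(-4) + 0.0000·2 + 0.4851·0 = -3.8806; q_2·a_3 = (-0.3237)·2 + (-0.5911)·(-4) + 0.4785·2 + 0.5629·0 = 2.6739.
u_3 = a_3 + 3.8806·q_1 − 2.6739·q_2 = (0.9832, 0.4040, 0.7205, 0.3771).

u_3 = (0.9832, 0.4040, 0.7205, 0.3771)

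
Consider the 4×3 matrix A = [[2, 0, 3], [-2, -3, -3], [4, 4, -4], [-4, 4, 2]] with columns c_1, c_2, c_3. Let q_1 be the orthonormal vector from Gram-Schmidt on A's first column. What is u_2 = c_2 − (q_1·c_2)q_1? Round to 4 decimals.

u_2 = (-0.3000, -2.7000, 3.4000, 4.6000)

c_1 = (2, -2, 4, -4); ‖c_1‖ = 6.3246, so q_1 = (0.3162, -0.3162, 0.6325, -0.6325).
q_1·c_2 = 0.3162·0 + (-0.3162)·(-3) + 0.6325·4 + (-0.6325)·4 = 0.9487.
u_2 = c_2 − 0.9487·q_1 = (-0.3000, -2.7000, 3.4000, 4.6000).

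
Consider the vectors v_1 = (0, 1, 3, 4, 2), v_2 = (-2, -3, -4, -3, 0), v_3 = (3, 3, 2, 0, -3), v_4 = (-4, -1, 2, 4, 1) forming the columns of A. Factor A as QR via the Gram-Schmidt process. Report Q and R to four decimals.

v_1 = (0, 1, 3, 4, 2); ‖v_1‖ = 5.4772, so q_1 = (0.0000, 0.1826, 0.5477, 0.7303, 0.3651).
q_1·v_2 = 0.0000·(-2) + 0.1826·(-3) + 0.5477·(-4) + 0.7303·(-3) + 0.3651·0 = -4.9295.
u_2 = v_2 + 4.9295·q_1 = (-2.0000, -2.1000, -1.3000, 0.6000, 1.8000).
‖u_2‖ = 3.7014, so q_2 = (-0.5403, -0.5674, -0.3512, 0.1621, 0.4863).
q_1·v_3 = 0.0000·3 + 0.1826·3 + 0.5477·2 + 0.7303·0 + 0.3651·(-3) = 0.5477; q_2·v_3 = (-0.5403)·3 + (-0.5674)·3 + (-0.3512)·2 + 0.1621·0 + 0.4863·(-3) = -5.4845.
u_3 = v_3 − 0.5477·q_1 + 5.4845·q_2 = (0.0365, -0.2117, -0.2263, 0.4891, -0.5328).
‖u_3‖ = 0.7877, so q_3 = (0.0463, -0.2687, -0.2873, 0.6209, -0.6765).
q_1·v_4 = 0.0000·(-4) + 0.1826·(-1) + 0.5477·2 + 0.7303·4 + 0.3651·1 = 4.1992; q_2·v_4 = (-0.5403)·(-4) + (-0.5674)·(-1) + (-0.3512)·2 + 0.1621·4 + 0.4863·1 = 3.1610; q_3·v_4 = 0.0463·(-4) + (-0.2687)·(-1) + (-0.2873)·2 + 0.6209·4 + (-0.6765)·1 = 1.3159.
u_4 = v_4 − 4.1992·q_1 − 3.1610·q_2 − 1.3159·q_3 = (-2.3529, 0.3804, 1.1882, -0.3961, -1.1804).
‖u_4‖ = 2.9399, so q_4 = (-0.8003, 0.1294, 0.4042, -0.1347, -0.4015).

Q = [[0.0000, -0.5403, 0.0463, -0.8003], [0.1826, -0.5674, -0.2687, 0.1294], [0.5477, -0.3512, -0.2873, 0.4042], [0.7303, 0.1621, 0.6209, -0.1347], [0.3651, 0.4863, -0.6765, -0.4015]], R = [[5.4772, -4.9295, 0.5477, 4.1992], [0.0000, 3.7014, -5.4845, 3.1610], [0.0000, 0.0000, 0.7877, 1.3159], [0.0000, 0.0000, 0.0000, 2.9399]]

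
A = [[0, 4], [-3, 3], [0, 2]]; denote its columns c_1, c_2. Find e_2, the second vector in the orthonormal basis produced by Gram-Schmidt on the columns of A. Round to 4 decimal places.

c_1 = (0, -3, 0); ‖c_1‖ = 3.0000, so e_1 = (0.0000, -1.0000, 0.0000).
e_1·c_2 = 0.0000·4 + (-1.0000)·3 + 0.0000·2 = -3.0000.
u_2 = c_2 + 3.0000·e_1 = (4.0000, 0.0000, 2.0000).
‖u_2‖ = 4.4721, so e_2 = (0.8944, 0.0000, 0.4472).

e_2 = (0.8944, 0.0000, 0.4472)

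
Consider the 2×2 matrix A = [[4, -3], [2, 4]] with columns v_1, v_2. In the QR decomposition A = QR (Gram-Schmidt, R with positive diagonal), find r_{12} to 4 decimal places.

v_1 = (4, 2); ‖v_1‖ = 4.4721, so q_1 = (0.8944, 0.4472).
r_{12} = q_1·v_2 = -0.8944.

r_{12} = -0.8944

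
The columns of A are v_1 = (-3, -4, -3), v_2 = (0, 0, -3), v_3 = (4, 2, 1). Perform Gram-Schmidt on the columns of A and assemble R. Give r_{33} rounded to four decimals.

r_{33} = 2.0000

v_1 = (-3, -4, -3); ‖v_1‖ = 5.8310, so q_1 = (-0.5145, -0.6860, -0.5145).
q_1·v_2 = (-0.5145)·0 + (-0.6860)·0 + (-0.5145)·(-3) = 1.5435.
u_2 = v_2 − 1.5435·q_1 = (0.7941, 1.0588, -2.2059).
‖u_2‖ = 2.5725, so q_2 = (0.3087, 0.4116, -0.8575).
q_1·v_3 = (-0.5145)·4 + (-0.6860)·2 + (-0.5145)·1 = -3.9445; q_2·v_3 = 0.3087·4 + 0.4116·2 + (-0.8575)·1 = 1.2005.
u_3 = v_3 + 3.9445·q_1 − 1.2005·q_2 = (1.6000, -1.2000, 0.0000).
r_{33} = ‖u_3‖ = 2.0000.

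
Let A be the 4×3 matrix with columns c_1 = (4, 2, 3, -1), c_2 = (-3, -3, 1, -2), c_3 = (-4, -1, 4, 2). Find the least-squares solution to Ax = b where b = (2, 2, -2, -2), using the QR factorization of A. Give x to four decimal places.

x = (0.1157, 0.0028, -0.5707)

c_1 = (4, 2, 3, -1); ‖c_1‖ = 5.4772, so q_1 = (0.7303, 0.3651, 0.5477, -0.1826).
q_1·c_2 = 0.7303·(-3) + 0.3651·(-3) + 0.5477·1 + (-0.1826)·(-2) = -2.3735.
u_2 = c_2 + 2.3735·q_1 = (-1.2667, -2.1333, 2.3000, -2.4333).
‖u_2‖ = 4.1673, so q_2 = (-0.3040, -0.5119, 0.5519, -0.5839).
q_1·c_3 = 0.7303·(-4) + 0.3651·(-1) + 0.5477·4 + (-0.1826)·2 = -1.4606; q_2·c_3 = (-0.3040)·(-4) + (-0.5119)·(-1) + 0.5519·4 + (-0.5839)·2 = 2.7676.
u_3 = c_3 + 1.4606·q_1 − 2.7676·q_2 = (-2.0921, 0.9501, 3.2726, 3.3493).
‖u_3‖ = 5.2161, so q_3 = (-0.4011, 0.1821, 0.6274, 0.6421).
Qᵀb = (1.4606, -1.5677, -2.9769).
Back-substitute: x_3 = -2.9769/5.2161 = -0.5707.
x_2 = (-1.5677 − 2.7676·(-0.5707))/4.1673 = 0.0028.
x_1 = (1.4606 + 2.3735·0.0028 + 1.4606·(-0.5707))/5.4772 = 0.1157.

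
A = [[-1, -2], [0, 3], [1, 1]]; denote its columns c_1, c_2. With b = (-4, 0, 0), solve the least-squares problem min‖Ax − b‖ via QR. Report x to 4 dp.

c_1 = (-1, 0, 1); ‖c_1‖ = 1.4142, so e_1 = (-0.7071, 0.0000, 0.7071).
e_1·c_2 = (-0.7071)·(-2) + 0.0000·3 + 0.7071·1 = 2.1213.
u_2 = c_2 − 2.1213·e_1 = (-0.5000, 3.0000, -0.5000).
‖u_2‖ = 3.0822, so e_2 = (-0.1622, 0.9733, -0.1622).
Qᵀb = (2.8284, 0.6489).
Back-substitute: x_2 = 0.6489/3.0822 = 0.2105.
x_1 = (2.8284 − 2.1213·0.2105)/1.4142 = 1.6842.

x = (1.6842, 0.2105)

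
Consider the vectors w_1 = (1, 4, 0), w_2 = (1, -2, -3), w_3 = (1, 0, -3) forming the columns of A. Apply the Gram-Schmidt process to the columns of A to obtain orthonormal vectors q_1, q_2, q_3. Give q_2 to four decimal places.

q_2 = (0.4234, -0.1059, -0.8997)

q_1 = w_1/‖w_1‖ = (1, 4, 0)/4.1231 = (0.2425, 0.9701, 0.0000).
r_{12} = q_1·w_2 = -1.6977.
u_2 = w_2 + 1.6977·q_1 = (1.4118, -0.3529, -3.0000).
‖u_2‖ = 3.3343, so q_2 = (0.4234, -0.1059, -0.8997).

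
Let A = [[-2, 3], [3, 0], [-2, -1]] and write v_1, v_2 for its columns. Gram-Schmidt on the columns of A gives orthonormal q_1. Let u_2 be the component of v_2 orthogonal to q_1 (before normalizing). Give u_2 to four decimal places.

u_2 = (2.5294, 0.7059, -1.4706)

v_1 = (-2, 3, -2); ‖v_1‖ = 4.1231, so q_1 = (-0.4851, 0.7276, -0.4851).
q_1·v_2 = (-0.4851)·3 + 0.7276·0 + (-0.4851)·(-1) = -0.9701.
u_2 = v_2 + 0.9701·q_1 = (2.5294, 0.7059, -1.4706).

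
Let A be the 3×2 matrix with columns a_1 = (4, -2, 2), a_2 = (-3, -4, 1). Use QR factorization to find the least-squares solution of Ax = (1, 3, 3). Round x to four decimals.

x = (0.1290, -0.4516)

a_1 = (4, -2, 2); ‖a_1‖ = 4.8990, so q_1 = (0.8165, -0.4082, 0.4082).
q_1·a_2 = 0.8165·(-3) + (-0.4082)·(-4) + 0.4082·1 = -0.4082.
u_2 = a_2 + 0.4082·q_1 = (-2.6667, -4.1667, 1.1667).
‖u_2‖ = 5.0827, so q_2 = (-0.5247, -0.8198, 0.2295).
Qᵀb = (0.8165, -2.2954).
Back-substitute: x_2 = -2.2954/5.0827 = -0.4516.
x_1 = (0.8165 + 0.4082·(-0.4516))/4.8990 = 0.1290.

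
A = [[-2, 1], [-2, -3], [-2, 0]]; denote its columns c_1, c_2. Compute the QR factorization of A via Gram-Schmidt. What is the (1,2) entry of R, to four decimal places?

c_1 = (-2, -2, -2); ‖c_1‖ = 3.4641, so q_1 = (-0.5774, -0.5774, -0.5774).
r_{12} = q_1·c_2 = 1.1547.

r_{12} = 1.1547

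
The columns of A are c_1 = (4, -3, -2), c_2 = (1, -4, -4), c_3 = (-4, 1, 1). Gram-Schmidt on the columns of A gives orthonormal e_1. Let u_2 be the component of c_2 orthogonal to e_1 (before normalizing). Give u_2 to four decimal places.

u_2 = (-2.3103, -1.5172, -2.3448)

c_1 = (4, -3, -2); ‖c_1‖ = 5.3852, so e_1 = (0.7428, -0.5571, -0.3714).
e_1·c_2 = 0.7428·1 + (-0.5571)·(-4) + (-0.3714)·(-4) = 4.4567.
u_2 = c_2 − 4.4567·e_1 = (-2.3103, -1.5172, -2.3448).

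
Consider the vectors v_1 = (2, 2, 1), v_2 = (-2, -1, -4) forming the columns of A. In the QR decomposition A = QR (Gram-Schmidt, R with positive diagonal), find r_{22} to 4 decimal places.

r_{22} = 3.1447

e_1 = v_1/‖v_1‖ = (2, 2, 1)/3.0000 = (0.6667, 0.6667, 0.3333).
r_{12} = e_1·v_2 = -3.3333.
u_2 = v_2 + 3.3333·e_1 = (0.2222, 1.2222, -2.8889).
r_{22} = ‖u_2‖ = 3.1447.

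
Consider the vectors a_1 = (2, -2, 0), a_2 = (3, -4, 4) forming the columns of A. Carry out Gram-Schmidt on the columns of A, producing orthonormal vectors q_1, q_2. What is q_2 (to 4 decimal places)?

a_1 = (2, -2, 0); ‖a_1‖ = 2.8284, so q_1 = (0.7071, -0.7071, 0.0000).
q_1·a_2 = 0.7071·3 + (-0.7071)·(-4) + 0.0000·4 = 4.9497.
u_2 = a_2 − 4.9497·q_1 = (-0.5000, -0.5000, 4.0000).
‖u_2‖ = 4.0620, so q_2 = (-0.1231, -0.1231, 0.9847).

q_2 = (-0.1231, -0.1231, 0.9847)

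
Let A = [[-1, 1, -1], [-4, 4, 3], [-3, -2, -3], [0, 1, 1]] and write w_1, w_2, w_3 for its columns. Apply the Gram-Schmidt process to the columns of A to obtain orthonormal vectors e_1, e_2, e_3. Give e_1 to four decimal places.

e_1 = w_1/‖w_1‖ = (-1, -4, -3, 0)/5.0990 = (-0.1961, -0.7845, -0.5883, 0.0000).

e_1 = (-0.1961, -0.7845, -0.5883, 0.0000)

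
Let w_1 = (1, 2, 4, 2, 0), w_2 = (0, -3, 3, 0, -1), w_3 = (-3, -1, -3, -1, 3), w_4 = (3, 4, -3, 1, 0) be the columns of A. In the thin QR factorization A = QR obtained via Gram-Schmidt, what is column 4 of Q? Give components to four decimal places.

q_4 = (0.6618, -0.3532, -0.1906, 0.4035, 0.4880)

w_1 = (1, 2, 4, 2, 0); ‖w_1‖ = 5.0000, so q_1 = (0.2000, 0.4000, 0.8000, 0.4000, 0.0000).
q_1·w_2 = 0.2000·0 + 0.4000·(-3) + 0.8000·3 + 0.4000·0 + 0.0000·(-1) = 1.2000.
u_2 = w_2 − 1.2000·q_1 = (-0.2400, -3.4800, 2.0400, -0.4800, -1.0000).
‖u_2‖ = 4.1905, so q_2 = (-0.0573, -0.8305, 0.4868, -0.1145, -0.2386).
q_1·w_3 = 0.2000·(-3) + 0.4000·(-1) + 0.8000·(-3) + 0.4000·(-1) + 0.0000·3 = -3.8000; q_2·w_3 = (-0.0573)·(-3) + (-0.8305)·(-1) + 0.4868·(-3) + (-0.1145)·(-1) + (-0.2386)·3 = -1.0595.
u_3 = w_3 + 3.8000·q_1 + 1.0595·q_2 = (-2.3007, -0.3599, 0.5558, 0.3986, 2.7472).
‖u_3‖ = 3.6657, so q_3 = (-0.6276, -0.0982, 0.1516, 0.1087, 0.7494).
q_1·w_4 = 0.2000·3 + 0.4000·4 + 0.8000·(-3) + 0.4000·1 + 0.0000·0 = 0.2000; q_2·w_4 = (-0.0573)·3 + (-0.8305)·4 + 0.4868·(-3) + (-0.1145)·1 + (-0.2386)·0 = -5.0686; q_3·w_4 = (-0.6276)·3 + (-0.0982)·4 + 0.1516·(-3) + 0.1087·1 + 0.7494·0 = -2.6217.
u_4 = w_4 − 0.2000·q_1 + 5.0686·q_2 + 2.6217·q_3 = (1.0242, -0.5467, -0.2950, 0.6245, 0.7552).
‖u_4‖ = 1.5477, so q_4 = (0.6618, -0.3532, -0.1906, 0.4035, 0.4880).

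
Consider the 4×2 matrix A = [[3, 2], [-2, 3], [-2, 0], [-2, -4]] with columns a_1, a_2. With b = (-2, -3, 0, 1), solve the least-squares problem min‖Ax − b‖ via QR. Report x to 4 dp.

a_1 = (3, -2, -2, -2); ‖a_1‖ = 4.5826, so q_1 = (0.6547, -0.4364, -0.4364, -0.4364).
q_1·a_2 = 0.6547·2 + (-0.4364)·3 + (-0.4364)·0 + (-0.4364)·(-4) = 1.7457.
u_2 = a_2 − 1.7457·q_1 = (0.8571, 3.7619, 0.7619, -3.2381).
‖u_2‖ = 5.0943, so q_2 = (0.1683, 0.7384, 0.1496, -0.6356).
Qᵀb = (-0.4364, -3.1875).
Back-substitute: x_2 = -3.1875/5.0943 = -0.6257.
x_1 = (-0.4364 − 1.7457·(-0.6257))/4.5826 = 0.1431.

x = (0.1431, -0.6257)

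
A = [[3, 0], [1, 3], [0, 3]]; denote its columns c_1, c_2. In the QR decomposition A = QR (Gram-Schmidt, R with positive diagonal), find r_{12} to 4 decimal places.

r_{12} = 0.9487

c_1 = (3, 1, 0); ‖c_1‖ = 3.1623, so e_1 = (0.9487, 0.3162, 0.0000).
r_{12} = e_1·c_2 = 0.9487.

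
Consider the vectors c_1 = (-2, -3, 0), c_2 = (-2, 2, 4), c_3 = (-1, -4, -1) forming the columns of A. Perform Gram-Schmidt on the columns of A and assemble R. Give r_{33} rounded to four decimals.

r_{33} = 0.5698

c_1 = (-2, -3, 0); ‖c_1‖ = 3.6056, so e_1 = (-0.5547, -0.8321, 0.0000).
e_1·c_2 = (-0.5547)·(-2) + (-0.8321)·2 + 0.0000·4 = -0.5547.
u_2 = c_2 + 0.5547·e_1 = (-2.3077, 1.5385, 4.0000).
‖u_2‖ = 4.8675, so e_2 = (-0.4741, 0.3161, 0.8218).
e_1·c_3 = (-0.5547)·(-1) + (-0.8321)·(-4) + 0.0000·(-1) = 3.8829; e_2·c_3 = (-0.4741)·(-1) + 0.3161·(-4) + 0.8218·(-1) = -1.6120.
u_3 = c_3 − 3.8829·e_1 + 1.6120·e_2 = (0.3896, -0.2597, 0.3247).
r_{33} = ‖u_3‖ = 0.5698.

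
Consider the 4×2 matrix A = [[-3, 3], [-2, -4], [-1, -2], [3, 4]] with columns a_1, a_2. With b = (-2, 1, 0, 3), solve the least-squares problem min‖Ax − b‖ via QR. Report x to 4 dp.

a_1 = (-3, -2, -1, 3); ‖a_1‖ = 4.7958, so q_1 = (-0.6255, -0.4170, -0.2085, 0.6255).
q_1·a_2 = (-0.6255)·3 + (-0.4170)·(-4) + (-0.2085)·(-2) + 0.6255·4 = 2.7107.
u_2 = a_2 − 2.7107·q_1 = (4.6957, -2.8696, -1.4348, 2.3043).
‖u_2‖ = 6.1361, so q_2 = (0.7652, -0.4677, -0.2338, 0.3755).
Qᵀb = (2.7107, -0.8715).
Back-substitute: x_2 = -0.8715/6.1361 = -0.1420.
x_1 = (2.7107 − 2.7107·(-0.1420))/4.7958 = 0.6455.

x = (0.6455, -0.1420)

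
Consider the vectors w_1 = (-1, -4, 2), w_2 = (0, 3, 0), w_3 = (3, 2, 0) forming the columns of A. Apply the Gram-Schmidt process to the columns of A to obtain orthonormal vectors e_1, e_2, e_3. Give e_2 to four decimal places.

w_1 = (-1, -4, 2); ‖w_1‖ = 4.5826, so e_1 = (-0.2182, -0.8729, 0.4364).
e_1·w_2 = (-0.2182)·0 + (-0.8729)·3 + 0.4364·0 = -2.6186.
u_2 = w_2 + 2.6186·e_1 = (-0.5714, 0.7143, 1.1429).
‖u_2‖ = 1.4639, so e_2 = (-0.3904, 0.4880, 0.7807).

e_2 = (-0.3904, 0.4880, 0.7807)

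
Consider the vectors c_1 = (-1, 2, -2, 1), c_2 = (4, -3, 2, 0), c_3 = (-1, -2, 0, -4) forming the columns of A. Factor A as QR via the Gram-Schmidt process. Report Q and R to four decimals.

e_1 = c_1/‖c_1‖ = (-1, 2, -2, 1)/3.1623 = (-0.3162, 0.6325, -0.6325, 0.3162).
r_{12} = e_1·c_2 = -4.4272.
u_2 = c_2 + 4.4272·e_1 = (2.6000, -0.2000, -0.8000, 1.4000).
‖u_2‖ = 3.0659, so e_2 = (0.8480, -0.0652, -0.2609, 0.4566).
r_{13} = e_1·c_3 = -2.2136; r_{23} = e_2·c_3 = -2.5441.
u_3 = c_3 + 2.2136·e_1 + 2.5441·e_2 = (0.4574, -0.7660, -2.0638, -2.1383).
‖u_3‖ = 3.1028, so e_3 = (0.1474, -0.2469, -0.6651, -0.6891).

Q = [[-0.3162, 0.8480, 0.1474], [0.6325, -0.0652, -0.2469], [-0.6325, -0.2609, -0.6651], [0.3162, 0.4566, -0.6891]], R = [[3.1623, -4.4272, -2.2136], [0.0000, 3.0659, -2.5441], [0.0000, 0.0000, 3.1028]]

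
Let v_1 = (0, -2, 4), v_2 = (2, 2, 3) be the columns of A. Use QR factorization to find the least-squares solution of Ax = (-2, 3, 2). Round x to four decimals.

e_1 = v_1/‖v_1‖ = (0, -2, 4)/4.4721 = (0.0000, -0.4472, 0.8944).
r_{12} = e_1·v_2 = 1.7889.
u_2 = v_2 − 1.7889·e_1 = (2.0000, 2.8000, 1.4000).
‖u_2‖ = 3.7148, so e_2 = (0.5384, 0.7537, 0.3769).
Qᵀb = (0.4472, 1.9382).
Back-substitute: x_2 = 1.9382/3.7148 = 0.5217.
x_1 = (0.4472 − 1.7889·0.5217)/4.4721 = -0.1087.

x = (-0.1087, 0.5217)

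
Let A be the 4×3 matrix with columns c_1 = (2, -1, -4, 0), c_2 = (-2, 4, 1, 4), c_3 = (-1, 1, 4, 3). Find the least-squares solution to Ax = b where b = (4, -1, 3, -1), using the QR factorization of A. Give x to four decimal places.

c_1 = (2, -1, -4, 0); ‖c_1‖ = 4.5826, so e_1 = (0.4364, -0.2182, -0.8729, 0.0000).
e_1·c_2 = 0.4364·(-2) + (-0.2182)·4 + (-0.8729)·1 + 0.0000·4 = -2.6186.
u_2 = c_2 + 2.6186·e_1 = (-0.8571, 3.4286, -1.2857, 4.0000).
‖u_2‖ = 5.4903, so e_2 = (-0.1561, 0.6245, -0.2342, 0.7286).
e_1·c_3 = 0.4364·(-1) + (-0.2182)·1 + (-0.8729)·4 + 0.0000·3 = -4.1461; e_2·c_3 = (-0.1561)·(-1) + 0.6245·1 + (-0.2342)·4 + 0.7286·3 = 2.0296.
u_3 = c_3 + 4.1461·e_1 − 2.0296·e_2 = (1.1264, -1.1722, 0.8562, 1.5213).
‖u_3‖ = 2.3854, so e_3 = (0.4722, -0.4914, 0.3589, 0.6378).
Qᵀb = (-0.6547, -2.6801, 2.8192).
Back-substitute: x_3 = 2.8192/2.3854 = 1.1818.
x_2 = (-2.6801 − 2.0296·1.1818)/5.4903 = -0.9250.
x_1 = (-0.6547 + 2.6186·(-0.9250) + 4.1461·1.1818)/4.5826 = 0.3978.

x = (0.3978, -0.9250, 1.1818)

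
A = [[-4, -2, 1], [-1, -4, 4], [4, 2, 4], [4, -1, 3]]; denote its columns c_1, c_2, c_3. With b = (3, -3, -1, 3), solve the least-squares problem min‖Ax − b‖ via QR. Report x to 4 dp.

c_1 = (-4, -1, 4, 4); ‖c_1‖ = 7.0000, so e_1 = (-0.5714, -0.1429, 0.5714, 0.5714).
e_1·c_2 = (-0.5714)·(-2) + (-0.1429)·(-4) + 0.5714·2 + 0.5714·(-1) = 2.2857.
u_2 = c_2 − 2.2857·e_1 = (-0.6939, -3.6735, 0.6939, -2.3061).
‖u_2‖ = 4.4470, so e_2 = (-0.1560, -0.8261, 0.1560, -0.5186).
e_1·c_3 = (-0.5714)·1 + (-0.1429)·4 + 0.5714·4 + 0.5714·3 = 2.8571; e_2·c_3 = (-0.1560)·1 + (-0.8261)·4 + 0.1560·4 + (-0.5186)·3 = -4.3919.
u_3 = c_3 − 2.8571·e_1 + 4.3919·e_2 = (1.9474, 0.7802, 3.0526, -0.9102).
‖u_3‖ = 3.8142, so e_3 = (0.5106, 0.2045, 0.8003, -0.2386).
Qᵀb = (-0.1429, 0.2983, -0.5982).
Back-substitute: x_3 = -0.5982/3.8142 = -0.1568.
x_2 = (0.2983 + 4.3919·(-0.1568))/4.4470 = -0.0878.
x_1 = (-0.1429 − 2.2857·(-0.0878) − 2.8571·(-0.1568))/7.0000 = 0.0723.

x = (0.0723, -0.0878, -0.1568)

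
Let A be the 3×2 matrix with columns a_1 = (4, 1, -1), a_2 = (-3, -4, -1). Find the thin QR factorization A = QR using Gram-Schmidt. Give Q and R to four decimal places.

q_1 = a_1/‖a_1‖ = (4, 1, -1)/4.2426 = (0.9428, 0.2357, -0.2357).
r_{12} = q_1·a_2 = -3.5355.
u_2 = a_2 + 3.5355·q_1 = (0.3333, -3.1667, -1.8333).
‖u_2‖ = 3.6742, so q_2 = (0.0907, -0.8619, -0.4990).

Q = [[0.9428, 0.0907], [0.2357, -0.8619], [-0.2357, -0.4990]], R = [[4.2426, -3.5355], [0.0000, 3.6742]]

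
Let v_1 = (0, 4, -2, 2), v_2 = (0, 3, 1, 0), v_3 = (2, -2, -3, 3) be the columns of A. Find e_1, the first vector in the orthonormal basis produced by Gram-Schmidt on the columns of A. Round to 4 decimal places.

e_1 = v_1/‖v_1‖ = (0, 4, -2, 2)/4.8990 = (0.0000, 0.8165, -0.4082, 0.4082).

e_1 = (0.0000, 0.8165, -0.4082, 0.4082)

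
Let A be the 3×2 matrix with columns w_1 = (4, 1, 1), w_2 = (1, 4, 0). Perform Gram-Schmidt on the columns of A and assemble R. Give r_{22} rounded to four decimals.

w_1 = (4, 1, 1); ‖w_1‖ = 4.2426, so q_1 = (0.9428, 0.2357, 0.2357).
q_1·w_2 = 0.9428·1 + 0.2357·4 + 0.2357·0 = 1.8856.
u_2 = w_2 − 1.8856·q_1 = (-0.7778, 3.5556, -0.4444).
r_{22} = ‖u_2‖ = 3.6667.

r_{22} = 3.6667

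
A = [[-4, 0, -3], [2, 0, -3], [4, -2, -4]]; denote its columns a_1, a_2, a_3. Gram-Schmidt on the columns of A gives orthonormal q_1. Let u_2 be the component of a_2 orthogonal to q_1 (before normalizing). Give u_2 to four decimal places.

a_1 = (-4, 2, 4); ‖a_1‖ = 6.0000, so q_1 = (-0.6667, 0.3333, 0.6667).
q_1·a_2 = (-0.6667)·0 + 0.3333·0 + 0.6667·(-2) = -1.3333.
u_2 = a_2 + 1.3333·q_1 = (-0.8889, 0.4444, -1.1111).

u_2 = (-0.8889, 0.4444, -1.1111)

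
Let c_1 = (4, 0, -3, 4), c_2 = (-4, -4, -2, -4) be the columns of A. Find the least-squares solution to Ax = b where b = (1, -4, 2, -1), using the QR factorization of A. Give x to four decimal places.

c_1 = (4, 0, -3, 4); ‖c_1‖ = 6.4031, so q_1 = (0.6247, 0.0000, -0.4685, 0.6247).
q_1·c_2 = 0.6247·(-4) + 0.0000·(-4) + (-0.4685)·(-2) + 0.6247·(-4) = -4.0605.
u_2 = c_2 + 4.0605·q_1 = (-1.4634, -4.0000, -3.9024, -1.4634).
‖u_2‖ = 5.9592, so q_2 = (-0.2456, -0.6712, -0.6549, -0.2456).
Qᵀb = (-0.9370, 1.3752).
Back-substitute: x_2 = 1.3752/5.9592 = 0.2308.
x_1 = (-0.9370 + 4.0605·0.2308)/6.4031 = 0.0000.

x = (0.0000, 0.2308)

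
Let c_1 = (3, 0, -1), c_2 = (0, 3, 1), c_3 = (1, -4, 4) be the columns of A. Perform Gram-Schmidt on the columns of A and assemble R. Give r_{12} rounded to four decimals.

r_{12} = -0.3162

c_1 = (3, 0, -1); ‖c_1‖ = 3.1623, so q_1 = (0.9487, 0.0000, -0.3162).
r_{12} = q_1·c_2 = -0.3162.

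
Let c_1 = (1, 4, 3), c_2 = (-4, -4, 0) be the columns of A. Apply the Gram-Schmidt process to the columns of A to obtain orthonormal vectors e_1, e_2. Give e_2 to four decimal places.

e_2 = (-0.7926, -0.2265, 0.5661)

e_1 = c_1/‖c_1‖ = (1, 4, 3)/5.0990 = (0.1961, 0.7845, 0.5883).
r_{12} = e_1·c_2 = -3.9223.
u_2 = c_2 + 3.9223·e_1 = (-3.2308, -0.9231, 2.3077).
‖u_2‖ = 4.0762, so e_2 = (-0.7926, -0.2265, 0.5661).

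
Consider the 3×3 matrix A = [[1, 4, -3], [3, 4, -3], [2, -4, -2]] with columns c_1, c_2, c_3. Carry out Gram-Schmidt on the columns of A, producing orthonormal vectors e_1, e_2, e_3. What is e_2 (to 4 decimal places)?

c_1 = (1, 3, 2); ‖c_1‖ = 3.7417, so e_1 = (0.2673, 0.8018, 0.5345).
e_1·c_2 = 0.2673·4 + 0.8018·4 + 0.5345·(-4) = 2.1381.
u_2 = c_2 − 2.1381·e_1 = (3.4286, 2.2857, -5.1429).
‖u_2‖ = 6.5900, so e_2 = (0.5203, 0.3468, -0.7804).

e_2 = (0.5203, 0.3468, -0.7804)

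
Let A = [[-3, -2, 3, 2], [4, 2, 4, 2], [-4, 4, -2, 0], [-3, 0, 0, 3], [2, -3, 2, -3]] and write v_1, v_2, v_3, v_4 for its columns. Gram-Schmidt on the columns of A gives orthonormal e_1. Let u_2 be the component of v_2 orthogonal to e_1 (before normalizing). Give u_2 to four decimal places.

e_1 = v_1/‖v_1‖ = (-3, 4, -4, -3, 2)/7.3485 = (-0.4082, 0.5443, -0.5443, -0.4082, 0.2722).
r_{12} = e_1·v_2 = -1.0887.
u_2 = v_2 + 1.0887·e_1 = (-2.4444, 2.5926, 3.4074, -0.4444, -2.7037).

u_2 = (-2.4444, 2.5926, 3.4074, -0.4444, -2.7037)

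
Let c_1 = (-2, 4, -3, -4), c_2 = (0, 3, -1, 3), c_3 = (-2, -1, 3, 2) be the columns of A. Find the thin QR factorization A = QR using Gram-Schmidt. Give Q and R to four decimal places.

Q = [[-0.2981, 0.0308, -0.8146], [0.5963, 0.6304, 0.1021], [-0.4472, -0.1845, 0.5644], [-0.5963, 0.7534, 0.0861]], R = [[6.7082, 0.4472, -2.5342], [0.0000, 4.3359, 0.2614], [0.0000, 0.0000, 3.3926]]

c_1 = (-2, 4, -3, -4); ‖c_1‖ = 6.7082, so q_1 = (-0.2981, 0.5963, -0.4472, -0.5963).
q_1·c_2 = (-0.2981)·0 + 0.5963·3 + (-0.4472)·(-1) + (-0.5963)·3 = 0.4472.
u_2 = c_2 − 0.4472·q_1 = (0.1333, 2.7333, -0.8000, 3.2667).
‖u_2‖ = 4.3359, so q_2 = (0.0308, 0.6304, -0.1845, 0.7534).
q_1·c_3 = (-0.2981)·(-2) + 0.5963·(-1) + (-0.4472)·3 + (-0.5963)·2 = -2.5342; q_2·c_3 = 0.0308·(-2) + 0.6304·(-1) + (-0.1845)·3 + 0.7534·2 = 0.2614.
u_3 = c_3 + 2.5342·q_1 − 0.2614·q_2 = (-2.7636, 0.3463, 1.9149, 0.2920).
‖u_3‖ = 3.3926, so q_3 = (-0.8146, 0.1021, 0.5644, 0.0861).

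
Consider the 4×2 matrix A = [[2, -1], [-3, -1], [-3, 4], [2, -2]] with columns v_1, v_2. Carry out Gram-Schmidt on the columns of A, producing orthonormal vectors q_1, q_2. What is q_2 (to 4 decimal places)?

q_2 = (0.0421, -0.7475, 0.6212, -0.2316)

v_1 = (2, -3, -3, 2); ‖v_1‖ = 5.0990, so q_1 = (0.3922, -0.5883, -0.5883, 0.3922).
q_1·v_2 = 0.3922·(-1) + (-0.5883)·(-1) + (-0.5883)·4 + 0.3922·(-2) = -2.9417.
u_2 = v_2 + 2.9417·q_1 = (0.1538, -2.7308, 2.2692, -0.8462).
‖u_2‖ = 3.6532, so q_2 = (0.0421, -0.7475, 0.6212, -0.2316).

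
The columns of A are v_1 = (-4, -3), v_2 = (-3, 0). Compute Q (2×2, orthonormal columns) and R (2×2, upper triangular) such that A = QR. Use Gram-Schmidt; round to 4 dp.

e_1 = v_1/‖v_1‖ = (-4, -3)/5.0000 = (-0.8000, -0.6000).
r_{12} = e_1·v_2 = 2.4000.
u_2 = v_2 − 2.4000·e_1 = (-1.0800, 1.4400).
‖u_2‖ = 1.8000, so e_2 = (-0.6000, 0.8000).

Q = [[-0.8000, -0.6000], [-0.6000, 0.8000]], R = [[5.0000, 2.4000], [0.0000, 1.8000]]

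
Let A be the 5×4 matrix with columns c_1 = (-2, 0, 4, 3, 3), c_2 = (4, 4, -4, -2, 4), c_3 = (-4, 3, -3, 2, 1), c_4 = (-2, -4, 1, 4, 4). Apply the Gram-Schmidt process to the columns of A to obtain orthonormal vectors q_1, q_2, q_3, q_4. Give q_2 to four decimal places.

q_2 = (0.3958, 0.5187, -0.2730, -0.0751, 0.7029)

c_1 = (-2, 0, 4, 3, 3); ‖c_1‖ = 6.1644, so q_1 = (-0.3244, 0.0000, 0.6489, 0.4867, 0.4867).
q_1·c_2 = (-0.3244)·4 + 0.0000·4 + 0.6489·(-4) + 0.4867·(-2) + 0.4867·4 = -2.9200.
u_2 = c_2 + 2.9200·q_1 = (3.0526, 4.0000, -2.1053, -0.5789, 5.4211).
‖u_2‖ = 7.7119, so q_2 = (0.3958, 0.5187, -0.2730, -0.0751, 0.7029).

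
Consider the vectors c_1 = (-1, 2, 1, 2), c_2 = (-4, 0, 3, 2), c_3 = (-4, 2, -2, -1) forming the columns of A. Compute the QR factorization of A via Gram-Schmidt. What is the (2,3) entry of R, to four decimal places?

r_{23} = 0.8757

c_1 = (-1, 2, 1, 2); ‖c_1‖ = 3.1623, so e_1 = (-0.3162, 0.6325, 0.3162, 0.6325).
e_1·c_2 = (-0.3162)·(-4) + 0.6325·0 + 0.3162·3 + 0.6325·2 = 3.4785.
u_2 = c_2 − 3.4785·e_1 = (-2.9000, -2.2000, 1.9000, -0.2000).
‖u_2‖ = 4.1110, so e_2 = (-0.7054, -0.5352, 0.4622, -0.0487).
r_{23} = e_2·c_3 = 0.8757.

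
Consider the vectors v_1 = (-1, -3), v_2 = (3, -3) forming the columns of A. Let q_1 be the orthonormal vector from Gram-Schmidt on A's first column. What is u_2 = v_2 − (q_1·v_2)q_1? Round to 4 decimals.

u_2 = (3.6000, -1.2000)

v_1 = (-1, -3); ‖v_1‖ = 3.1623, so q_1 = (-0.3162, -0.9487).
q_1·v_2 = (-0.3162)·3 + (-0.9487)·(-3) = 1.8974.
u_2 = v_2 − 1.8974·q_1 = (3.6000, -1.2000).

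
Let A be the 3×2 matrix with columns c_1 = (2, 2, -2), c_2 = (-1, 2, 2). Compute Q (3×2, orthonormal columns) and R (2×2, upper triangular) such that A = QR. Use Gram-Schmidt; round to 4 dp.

Q = [[0.5774, -0.2265], [0.5774, 0.7926], [-0.5774, 0.5661]], R = [[3.4641, -0.5774], [0.0000, 2.9439]]

c_1 = (2, 2, -2); ‖c_1‖ = 3.4641, so q_1 = (0.5774, 0.5774, -0.5774).
q_1·c_2 = 0.5774·(-1) + 0.5774·2 + (-0.5774)·2 = -0.5774.
u_2 = c_2 + 0.5774·q_1 = (-0.6667, 2.3333, 1.6667).
‖u_2‖ = 2.9439, so q_2 = (-0.2265, 0.7926, 0.5661).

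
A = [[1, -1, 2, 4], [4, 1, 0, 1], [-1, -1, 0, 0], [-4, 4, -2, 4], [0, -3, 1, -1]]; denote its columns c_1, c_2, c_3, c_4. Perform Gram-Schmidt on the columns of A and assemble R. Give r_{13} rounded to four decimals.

r_{13} = 1.7150

c_1 = (1, 4, -1, -4, 0); ‖c_1‖ = 5.8310, so e_1 = (0.1715, 0.6860, -0.1715, -0.6860, 0.0000).
r_{13} = e_1·c_3 = 1.7150.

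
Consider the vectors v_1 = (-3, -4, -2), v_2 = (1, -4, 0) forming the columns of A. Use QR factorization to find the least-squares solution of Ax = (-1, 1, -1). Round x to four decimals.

x = (0.2531, -0.4877)

e_1 = v_1/‖v_1‖ = (-3, -4, -2)/5.3852 = (-0.5571, -0.7428, -0.3714).
r_{12} = e_1·v_2 = 2.4140.
u_2 = v_2 − 2.4140·e_1 = (2.3448, -2.2069, 0.8966).
‖u_2‖ = 3.3425, so e_2 = (0.7015, -0.6603, 0.2682).
Qᵀb = (0.1857, -1.6300).
Back-substitute: x_2 = -1.6300/3.3425 = -0.4877.
x_1 = (0.1857 − 2.4140·(-0.4877))/5.3852 = 0.2531.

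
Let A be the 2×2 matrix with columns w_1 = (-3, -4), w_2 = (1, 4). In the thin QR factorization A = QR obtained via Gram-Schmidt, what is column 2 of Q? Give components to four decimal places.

e_1 = w_1/‖w_1‖ = (-3, -4)/5.0000 = (-0.6000, -0.8000).
r_{12} = e_1·w_2 = -3.8000.
u_2 = w_2 + 3.8000·e_1 = (-1.2800, 0.9600).
‖u_2‖ = 1.6000, so e_2 = (-0.8000, 0.6000).

e_2 = (-0.8000, 0.6000)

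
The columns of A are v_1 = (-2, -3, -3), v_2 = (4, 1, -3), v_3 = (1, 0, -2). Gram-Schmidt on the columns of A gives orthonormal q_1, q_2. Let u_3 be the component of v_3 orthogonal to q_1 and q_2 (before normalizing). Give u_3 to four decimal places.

v_1 = (-2, -3, -3); ‖v_1‖ = 4.6904, so q_1 = (-0.4264, -0.6396, -0.6396).
q_1·v_2 = (-0.4264)·4 + (-0.6396)·1 + (-0.6396)·(-3) = -0.4264.
u_2 = v_2 + 0.4264·q_1 = (3.8182, 0.7273, -3.2727).
‖u_2‖ = 5.0812, so q_2 = (0.7514, 0.1431, -0.6441).
q_1·v_3 = (-0.4264)·1 + (-0.6396)·0 + (-0.6396)·(-2) = 0.8528; q_2·v_3 = 0.7514·1 + 0.1431·0 + (-0.6441)·(-2) = 2.0396.
u_3 = v_3 − 0.8528·q_1 − 2.0396·q_2 = (-0.1690, 0.2535, -0.1408).

u_3 = (-0.1690, 0.2535, -0.1408)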